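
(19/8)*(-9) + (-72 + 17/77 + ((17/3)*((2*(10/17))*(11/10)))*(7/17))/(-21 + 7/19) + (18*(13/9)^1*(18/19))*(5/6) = 18163573/7312074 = 2.48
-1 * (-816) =816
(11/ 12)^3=0.77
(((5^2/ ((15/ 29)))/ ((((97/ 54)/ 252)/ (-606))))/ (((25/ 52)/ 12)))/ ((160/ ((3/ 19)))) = -101212.51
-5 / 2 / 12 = -5 / 24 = -0.21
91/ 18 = 5.06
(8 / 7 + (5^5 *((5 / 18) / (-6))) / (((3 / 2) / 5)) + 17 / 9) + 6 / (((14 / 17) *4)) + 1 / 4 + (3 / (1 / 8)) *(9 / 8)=-255235 / 567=-450.15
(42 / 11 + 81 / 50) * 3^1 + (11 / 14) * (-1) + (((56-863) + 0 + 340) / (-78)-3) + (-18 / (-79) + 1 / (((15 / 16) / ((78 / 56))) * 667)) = 148316296267 / 7911853950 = 18.75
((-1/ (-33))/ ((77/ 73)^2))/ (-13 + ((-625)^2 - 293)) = 5329/ 76368644583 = 0.00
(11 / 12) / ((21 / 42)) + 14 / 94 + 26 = 7891 / 282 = 27.98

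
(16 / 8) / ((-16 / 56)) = -7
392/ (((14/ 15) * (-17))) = -420/ 17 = -24.71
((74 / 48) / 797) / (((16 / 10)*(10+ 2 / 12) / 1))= 185 / 1555744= 0.00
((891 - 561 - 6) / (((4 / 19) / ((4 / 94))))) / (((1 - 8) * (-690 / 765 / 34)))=2668626 / 7567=352.67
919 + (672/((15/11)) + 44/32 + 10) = 56927/40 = 1423.18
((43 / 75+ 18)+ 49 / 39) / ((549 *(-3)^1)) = -19334 / 1605825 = -0.01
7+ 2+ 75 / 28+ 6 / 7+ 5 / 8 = 737 / 56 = 13.16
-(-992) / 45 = 992 / 45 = 22.04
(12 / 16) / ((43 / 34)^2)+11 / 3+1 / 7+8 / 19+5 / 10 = 7671841 / 1475502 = 5.20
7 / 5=1.40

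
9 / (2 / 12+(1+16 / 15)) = 270 / 67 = 4.03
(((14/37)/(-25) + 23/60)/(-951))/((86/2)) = -4087/453912300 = -0.00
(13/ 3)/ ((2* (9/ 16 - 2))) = -104/ 69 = -1.51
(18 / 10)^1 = 9 / 5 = 1.80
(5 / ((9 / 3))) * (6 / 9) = 1.11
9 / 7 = 1.29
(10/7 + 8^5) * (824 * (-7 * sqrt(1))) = -189014064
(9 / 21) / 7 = 0.06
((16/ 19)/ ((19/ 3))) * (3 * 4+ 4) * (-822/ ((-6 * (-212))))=-1.37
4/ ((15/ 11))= 2.93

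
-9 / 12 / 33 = -1 / 44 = -0.02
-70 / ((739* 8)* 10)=-7 / 5912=-0.00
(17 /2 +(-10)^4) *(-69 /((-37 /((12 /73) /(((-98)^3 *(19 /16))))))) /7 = -447948 /1142254141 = -0.00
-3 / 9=-1 / 3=-0.33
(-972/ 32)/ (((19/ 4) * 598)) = -243/ 22724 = -0.01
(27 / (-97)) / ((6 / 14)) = -0.65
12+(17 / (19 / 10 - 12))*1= 1042 / 101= 10.32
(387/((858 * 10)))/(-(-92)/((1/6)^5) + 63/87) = 1247/19778224180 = 0.00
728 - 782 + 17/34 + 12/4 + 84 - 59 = -51/2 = -25.50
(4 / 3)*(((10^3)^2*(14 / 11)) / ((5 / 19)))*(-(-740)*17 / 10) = 267702400000 / 33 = 8112193939.39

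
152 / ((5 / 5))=152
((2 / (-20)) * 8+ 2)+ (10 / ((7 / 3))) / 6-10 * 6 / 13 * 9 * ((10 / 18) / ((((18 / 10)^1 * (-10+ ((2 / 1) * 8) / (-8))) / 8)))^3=550385111 / 241805655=2.28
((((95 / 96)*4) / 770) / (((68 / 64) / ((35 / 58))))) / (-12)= -95 / 390456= -0.00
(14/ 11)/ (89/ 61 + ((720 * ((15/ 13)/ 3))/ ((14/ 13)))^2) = 41846/ 2174087971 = 0.00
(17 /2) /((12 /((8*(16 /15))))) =272 /45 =6.04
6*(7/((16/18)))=47.25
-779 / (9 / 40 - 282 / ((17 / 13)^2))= 9005240 / 1903719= 4.73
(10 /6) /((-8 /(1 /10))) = -1 /48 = -0.02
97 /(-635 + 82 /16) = -776 /5039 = -0.15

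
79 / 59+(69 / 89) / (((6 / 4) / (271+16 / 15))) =11181299 / 78765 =141.96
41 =41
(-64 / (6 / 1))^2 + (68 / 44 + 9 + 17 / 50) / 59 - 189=-21914767 / 292050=-75.04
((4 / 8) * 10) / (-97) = -5 / 97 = -0.05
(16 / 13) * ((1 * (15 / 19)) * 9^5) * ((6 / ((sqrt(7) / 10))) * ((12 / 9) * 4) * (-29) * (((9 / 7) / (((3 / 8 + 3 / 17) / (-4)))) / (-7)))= -8585229533184 * sqrt(7) / 84721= -268108052.23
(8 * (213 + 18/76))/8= 8103/38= 213.24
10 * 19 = 190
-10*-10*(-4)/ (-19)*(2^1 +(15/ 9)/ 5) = 2800/ 57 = 49.12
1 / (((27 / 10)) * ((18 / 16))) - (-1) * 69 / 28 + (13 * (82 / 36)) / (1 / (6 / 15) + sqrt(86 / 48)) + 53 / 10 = 15.81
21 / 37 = 0.57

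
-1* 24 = -24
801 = 801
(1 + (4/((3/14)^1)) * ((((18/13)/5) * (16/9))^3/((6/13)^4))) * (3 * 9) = 1521319/1125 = 1352.28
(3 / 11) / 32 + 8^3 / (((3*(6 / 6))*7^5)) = 0.02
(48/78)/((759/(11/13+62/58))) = 5776/3719859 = 0.00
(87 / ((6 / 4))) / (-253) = -58 / 253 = -0.23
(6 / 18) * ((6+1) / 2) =7 / 6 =1.17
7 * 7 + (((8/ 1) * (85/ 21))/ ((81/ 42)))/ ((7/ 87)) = 48701/ 189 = 257.68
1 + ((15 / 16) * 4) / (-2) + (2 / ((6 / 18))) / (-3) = -23 / 8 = -2.88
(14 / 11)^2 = 196 / 121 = 1.62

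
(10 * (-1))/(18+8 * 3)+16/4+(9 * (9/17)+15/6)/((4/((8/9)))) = 5758/1071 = 5.38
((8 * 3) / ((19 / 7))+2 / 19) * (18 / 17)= 180 / 19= 9.47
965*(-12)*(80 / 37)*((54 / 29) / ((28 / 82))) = -1025524800 / 7511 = -136536.39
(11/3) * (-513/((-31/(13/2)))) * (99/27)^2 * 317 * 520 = 27096151940/31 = 874069417.42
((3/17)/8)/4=0.01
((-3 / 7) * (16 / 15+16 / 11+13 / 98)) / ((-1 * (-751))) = -42913 / 28335230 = -0.00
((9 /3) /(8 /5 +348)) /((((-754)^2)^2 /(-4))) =-15 /141242963265872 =-0.00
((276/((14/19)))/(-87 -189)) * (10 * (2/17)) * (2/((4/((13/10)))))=-247/238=-1.04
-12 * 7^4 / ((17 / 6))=-172872 / 17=-10168.94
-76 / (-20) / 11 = 19 / 55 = 0.35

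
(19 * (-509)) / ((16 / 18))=-87039 / 8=-10879.88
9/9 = 1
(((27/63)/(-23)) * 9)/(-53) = 27/8533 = 0.00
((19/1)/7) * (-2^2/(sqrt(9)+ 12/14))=-76/27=-2.81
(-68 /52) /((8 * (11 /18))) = -153 /572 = -0.27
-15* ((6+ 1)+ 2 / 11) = -1185 / 11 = -107.73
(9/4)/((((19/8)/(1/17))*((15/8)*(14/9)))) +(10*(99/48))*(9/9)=20.64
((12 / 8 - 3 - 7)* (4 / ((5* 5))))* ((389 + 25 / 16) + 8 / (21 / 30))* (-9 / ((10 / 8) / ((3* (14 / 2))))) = 20665557 / 250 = 82662.23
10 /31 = 0.32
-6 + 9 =3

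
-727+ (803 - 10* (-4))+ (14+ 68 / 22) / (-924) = 294709 / 2541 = 115.98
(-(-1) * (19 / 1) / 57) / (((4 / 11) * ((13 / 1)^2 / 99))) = 363 / 676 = 0.54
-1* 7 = -7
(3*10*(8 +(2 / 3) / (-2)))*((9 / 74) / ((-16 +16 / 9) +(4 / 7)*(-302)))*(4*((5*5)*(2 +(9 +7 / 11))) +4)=-209373255 / 1197394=-174.86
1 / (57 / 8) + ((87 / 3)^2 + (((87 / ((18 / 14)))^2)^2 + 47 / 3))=32266770565 / 1539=20966062.75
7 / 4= 1.75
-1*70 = -70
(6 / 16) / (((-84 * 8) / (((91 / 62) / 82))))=-13 / 1301504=-0.00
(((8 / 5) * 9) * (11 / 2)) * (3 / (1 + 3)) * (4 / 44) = 27 / 5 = 5.40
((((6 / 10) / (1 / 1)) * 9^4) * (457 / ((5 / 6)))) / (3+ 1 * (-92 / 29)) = -1565152794 / 125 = -12521222.35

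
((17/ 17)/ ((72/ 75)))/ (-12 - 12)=-25/ 576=-0.04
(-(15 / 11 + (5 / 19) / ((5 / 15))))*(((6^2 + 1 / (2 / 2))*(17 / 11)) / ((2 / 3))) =-424575 / 2299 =-184.68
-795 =-795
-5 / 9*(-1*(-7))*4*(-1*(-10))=-1400 / 9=-155.56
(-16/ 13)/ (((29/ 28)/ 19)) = -8512/ 377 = -22.58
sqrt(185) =13.60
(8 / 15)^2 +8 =1864 / 225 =8.28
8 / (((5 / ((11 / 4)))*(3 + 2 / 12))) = 132 / 95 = 1.39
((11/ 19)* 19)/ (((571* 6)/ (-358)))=-1.15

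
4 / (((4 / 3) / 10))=30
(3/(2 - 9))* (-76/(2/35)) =570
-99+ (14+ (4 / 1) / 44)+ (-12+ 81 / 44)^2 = 35425 / 1936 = 18.30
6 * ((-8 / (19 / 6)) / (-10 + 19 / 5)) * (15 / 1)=21600 / 589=36.67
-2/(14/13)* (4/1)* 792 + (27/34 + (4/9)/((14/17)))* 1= -1799921/306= -5882.09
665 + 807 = 1472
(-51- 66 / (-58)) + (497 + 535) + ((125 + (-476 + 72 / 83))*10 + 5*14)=-5895194 / 2407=-2449.19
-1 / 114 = -0.01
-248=-248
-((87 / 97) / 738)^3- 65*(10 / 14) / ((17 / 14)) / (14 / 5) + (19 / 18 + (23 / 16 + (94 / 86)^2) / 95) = -7141168052494363121191 / 568012636636730575920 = -12.57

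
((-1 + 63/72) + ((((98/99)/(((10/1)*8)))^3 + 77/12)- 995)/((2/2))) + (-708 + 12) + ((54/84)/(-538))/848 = -10440864782877126449/6197431673664000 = -1684.71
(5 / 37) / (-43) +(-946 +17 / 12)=-18034045 / 19092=-944.59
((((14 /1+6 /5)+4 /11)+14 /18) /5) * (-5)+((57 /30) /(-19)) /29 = -469261 /28710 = -16.34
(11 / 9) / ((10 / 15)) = 11 / 6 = 1.83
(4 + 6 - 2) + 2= 10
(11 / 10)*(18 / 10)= 99 / 50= 1.98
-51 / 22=-2.32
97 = 97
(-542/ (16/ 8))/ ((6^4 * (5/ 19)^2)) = -97831/ 32400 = -3.02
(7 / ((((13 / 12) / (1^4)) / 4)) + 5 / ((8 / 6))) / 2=1539 / 104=14.80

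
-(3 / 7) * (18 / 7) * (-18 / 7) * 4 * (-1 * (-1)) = 3888 / 343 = 11.34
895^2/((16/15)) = 750960.94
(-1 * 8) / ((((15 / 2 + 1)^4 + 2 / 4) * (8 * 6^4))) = -1 / 6765849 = -0.00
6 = 6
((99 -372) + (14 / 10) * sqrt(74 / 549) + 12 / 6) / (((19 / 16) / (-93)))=403248 / 19 -3472 * sqrt(4514) / 5795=21183.33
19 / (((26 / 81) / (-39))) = -4617 / 2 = -2308.50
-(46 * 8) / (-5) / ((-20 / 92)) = -8464 / 25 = -338.56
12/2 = 6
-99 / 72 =-11 / 8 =-1.38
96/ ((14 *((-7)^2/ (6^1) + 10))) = 288/ 763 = 0.38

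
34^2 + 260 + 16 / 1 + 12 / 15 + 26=7294 / 5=1458.80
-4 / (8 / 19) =-19 / 2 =-9.50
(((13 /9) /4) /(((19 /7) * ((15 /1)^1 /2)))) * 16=728 /2565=0.28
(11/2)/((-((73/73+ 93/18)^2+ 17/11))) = -2178/15671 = -0.14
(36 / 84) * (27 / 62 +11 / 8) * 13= 10.09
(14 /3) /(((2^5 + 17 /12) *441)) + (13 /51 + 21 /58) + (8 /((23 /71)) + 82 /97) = 1453687089479 /55572688458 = 26.16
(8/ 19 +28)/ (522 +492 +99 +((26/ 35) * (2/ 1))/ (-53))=1001700/ 39226697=0.03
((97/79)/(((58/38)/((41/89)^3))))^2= 16134436820088409/2608496259222472441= 0.01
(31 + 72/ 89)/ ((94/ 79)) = 223649/ 8366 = 26.73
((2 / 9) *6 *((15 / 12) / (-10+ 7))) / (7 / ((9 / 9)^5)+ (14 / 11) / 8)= -0.08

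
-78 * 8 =-624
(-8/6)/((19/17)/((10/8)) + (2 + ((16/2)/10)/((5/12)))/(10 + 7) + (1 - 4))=1700/2391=0.71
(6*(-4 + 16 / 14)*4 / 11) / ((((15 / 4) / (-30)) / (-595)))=-326400 / 11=-29672.73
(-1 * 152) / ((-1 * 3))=152 / 3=50.67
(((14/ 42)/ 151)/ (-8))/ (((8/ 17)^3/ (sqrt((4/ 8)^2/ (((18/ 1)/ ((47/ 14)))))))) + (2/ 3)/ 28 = 1/ 42 - 4913*sqrt(329)/ 155860992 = 0.02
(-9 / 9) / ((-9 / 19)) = 19 / 9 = 2.11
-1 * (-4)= 4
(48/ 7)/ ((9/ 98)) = 224/ 3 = 74.67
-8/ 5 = -1.60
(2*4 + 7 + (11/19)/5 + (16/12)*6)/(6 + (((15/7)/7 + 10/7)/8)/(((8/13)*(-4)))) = 27546624/7045105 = 3.91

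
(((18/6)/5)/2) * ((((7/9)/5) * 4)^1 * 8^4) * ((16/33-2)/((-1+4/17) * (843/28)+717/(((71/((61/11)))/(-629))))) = 3875995648/117932325543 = 0.03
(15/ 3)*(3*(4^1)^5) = 15360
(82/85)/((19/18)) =1476/1615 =0.91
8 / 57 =0.14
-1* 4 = -4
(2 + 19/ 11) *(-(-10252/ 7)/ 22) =248.13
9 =9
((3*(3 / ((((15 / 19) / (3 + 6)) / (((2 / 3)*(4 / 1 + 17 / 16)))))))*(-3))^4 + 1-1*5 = 2981326469512732481 / 2560000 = 1164580652153.41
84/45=28/15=1.87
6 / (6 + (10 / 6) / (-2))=36 / 31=1.16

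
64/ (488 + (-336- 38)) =32/ 57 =0.56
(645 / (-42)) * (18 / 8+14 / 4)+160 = 4015 / 56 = 71.70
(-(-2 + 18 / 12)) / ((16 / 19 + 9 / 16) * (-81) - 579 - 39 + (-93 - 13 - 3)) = -152 / 255595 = -0.00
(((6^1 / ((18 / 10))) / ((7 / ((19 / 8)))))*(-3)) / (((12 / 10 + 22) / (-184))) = 10925 / 406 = 26.91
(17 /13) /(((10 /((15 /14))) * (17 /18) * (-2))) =-27 /364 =-0.07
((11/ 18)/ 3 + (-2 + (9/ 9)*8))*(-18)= -335/ 3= -111.67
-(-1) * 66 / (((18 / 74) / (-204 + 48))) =-42328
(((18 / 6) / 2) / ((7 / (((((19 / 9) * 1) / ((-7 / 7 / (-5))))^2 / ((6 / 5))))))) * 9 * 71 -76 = 3184723 / 252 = 12637.79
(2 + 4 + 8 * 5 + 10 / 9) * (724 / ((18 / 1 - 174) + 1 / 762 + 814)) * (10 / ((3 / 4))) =3118876160 / 4512573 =691.15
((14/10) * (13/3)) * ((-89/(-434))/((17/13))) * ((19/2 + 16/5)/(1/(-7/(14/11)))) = -21012277/316200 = -66.45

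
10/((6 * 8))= 5/24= 0.21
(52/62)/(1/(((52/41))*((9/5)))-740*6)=-0.00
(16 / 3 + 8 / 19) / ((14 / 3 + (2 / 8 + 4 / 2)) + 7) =1312 / 3173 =0.41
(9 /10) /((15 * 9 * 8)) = 1 /1200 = 0.00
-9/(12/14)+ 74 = 127/2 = 63.50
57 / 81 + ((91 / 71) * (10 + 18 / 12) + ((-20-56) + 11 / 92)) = -10658963 / 176364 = -60.44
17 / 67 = 0.25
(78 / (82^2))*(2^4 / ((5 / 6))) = 1872 / 8405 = 0.22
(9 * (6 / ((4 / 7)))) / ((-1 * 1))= -189 / 2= -94.50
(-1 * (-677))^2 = 458329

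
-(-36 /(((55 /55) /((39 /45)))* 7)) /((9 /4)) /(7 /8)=1664 /735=2.26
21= 21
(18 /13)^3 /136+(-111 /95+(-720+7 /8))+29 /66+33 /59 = -39751507252709 /55266062280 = -719.28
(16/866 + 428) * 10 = 1853320/433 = 4280.18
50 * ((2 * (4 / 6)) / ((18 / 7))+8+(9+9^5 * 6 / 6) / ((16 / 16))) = 79739800 / 27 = 2953325.93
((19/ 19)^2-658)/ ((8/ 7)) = -4599/ 8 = -574.88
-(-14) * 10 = 140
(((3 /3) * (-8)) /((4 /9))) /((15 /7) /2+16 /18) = -2268 /247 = -9.18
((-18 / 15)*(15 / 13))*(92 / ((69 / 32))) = -768 / 13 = -59.08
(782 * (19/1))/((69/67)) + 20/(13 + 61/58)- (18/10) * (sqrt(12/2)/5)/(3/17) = 7055662/489- 51 * sqrt(6)/25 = 14423.76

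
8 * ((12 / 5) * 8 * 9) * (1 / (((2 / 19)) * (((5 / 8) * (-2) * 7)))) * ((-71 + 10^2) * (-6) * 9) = 411319296 / 175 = 2350395.98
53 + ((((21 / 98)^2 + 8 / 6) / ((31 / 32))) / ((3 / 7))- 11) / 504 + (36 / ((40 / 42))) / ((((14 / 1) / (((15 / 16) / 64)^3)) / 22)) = 6999954446418373 / 132112120283136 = 52.98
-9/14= -0.64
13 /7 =1.86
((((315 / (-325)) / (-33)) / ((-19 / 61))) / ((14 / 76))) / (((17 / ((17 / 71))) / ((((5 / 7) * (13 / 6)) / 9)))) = -61 / 49203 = -0.00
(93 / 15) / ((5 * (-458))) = -31 / 11450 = -0.00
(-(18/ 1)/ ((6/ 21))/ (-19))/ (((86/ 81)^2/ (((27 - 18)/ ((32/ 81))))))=67.01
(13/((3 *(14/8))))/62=26/651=0.04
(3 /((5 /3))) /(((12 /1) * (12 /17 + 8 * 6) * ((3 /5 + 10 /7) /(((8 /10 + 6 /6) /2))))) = 357 /261280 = 0.00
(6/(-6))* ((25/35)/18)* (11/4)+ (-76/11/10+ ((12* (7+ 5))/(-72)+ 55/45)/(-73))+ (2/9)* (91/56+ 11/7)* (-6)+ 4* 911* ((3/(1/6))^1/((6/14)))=309691589299/2023560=153042.95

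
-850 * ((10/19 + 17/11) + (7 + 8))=-3032800/209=-14511.00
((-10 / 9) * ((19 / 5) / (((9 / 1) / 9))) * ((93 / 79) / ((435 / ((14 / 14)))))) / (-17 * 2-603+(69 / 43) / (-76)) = 3849704 / 214621624575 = 0.00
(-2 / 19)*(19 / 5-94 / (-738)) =-14492 / 35055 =-0.41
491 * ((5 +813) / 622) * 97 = 19479443 / 311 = 62634.86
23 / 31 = 0.74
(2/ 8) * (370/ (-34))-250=-17185/ 68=-252.72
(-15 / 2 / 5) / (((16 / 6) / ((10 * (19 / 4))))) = -855 / 32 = -26.72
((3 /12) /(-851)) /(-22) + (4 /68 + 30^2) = 1145861305 /1273096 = 900.06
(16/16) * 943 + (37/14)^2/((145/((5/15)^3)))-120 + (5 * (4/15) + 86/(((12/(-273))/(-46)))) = 69692377969/767340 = 90823.34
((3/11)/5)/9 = 1/165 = 0.01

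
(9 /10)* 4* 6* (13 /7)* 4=5616 /35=160.46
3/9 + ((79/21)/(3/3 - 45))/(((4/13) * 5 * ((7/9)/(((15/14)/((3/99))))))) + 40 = 1244909/32928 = 37.81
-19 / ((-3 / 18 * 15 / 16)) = 608 / 5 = 121.60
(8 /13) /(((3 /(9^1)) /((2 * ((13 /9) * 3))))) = 16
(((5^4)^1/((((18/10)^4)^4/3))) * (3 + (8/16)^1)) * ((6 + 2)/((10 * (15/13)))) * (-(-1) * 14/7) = 1388549804687500/1853020188851841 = 0.75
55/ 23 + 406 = 9393/ 23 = 408.39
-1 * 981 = -981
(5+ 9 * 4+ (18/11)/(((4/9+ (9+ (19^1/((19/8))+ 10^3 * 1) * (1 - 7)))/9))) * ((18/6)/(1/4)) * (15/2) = 2205813510/597817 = 3689.78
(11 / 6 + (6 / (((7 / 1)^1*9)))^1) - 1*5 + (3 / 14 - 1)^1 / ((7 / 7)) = -27 / 7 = -3.86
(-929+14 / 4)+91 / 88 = -81353 / 88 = -924.47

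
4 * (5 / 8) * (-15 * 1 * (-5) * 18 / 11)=3375 / 11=306.82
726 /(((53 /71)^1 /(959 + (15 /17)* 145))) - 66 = 952407522 /901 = 1057056.07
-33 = -33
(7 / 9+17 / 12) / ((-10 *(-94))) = 79 / 33840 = 0.00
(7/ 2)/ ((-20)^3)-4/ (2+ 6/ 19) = -304077/ 176000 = -1.73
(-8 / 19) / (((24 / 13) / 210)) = -47.89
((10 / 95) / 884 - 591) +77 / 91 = -4956111 / 8398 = -590.15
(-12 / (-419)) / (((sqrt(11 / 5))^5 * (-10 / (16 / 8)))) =-60 * sqrt(55) / 557689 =-0.00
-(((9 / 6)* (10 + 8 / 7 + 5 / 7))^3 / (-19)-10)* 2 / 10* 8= 15959609 / 32585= 489.78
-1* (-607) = 607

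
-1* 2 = -2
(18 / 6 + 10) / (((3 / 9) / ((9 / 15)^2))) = 351 / 25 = 14.04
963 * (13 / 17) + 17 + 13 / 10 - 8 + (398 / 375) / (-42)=199925309 / 267750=746.69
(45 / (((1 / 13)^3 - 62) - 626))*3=-19773 / 100769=-0.20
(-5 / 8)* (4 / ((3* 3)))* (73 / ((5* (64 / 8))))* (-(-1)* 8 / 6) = -73 / 108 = -0.68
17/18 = 0.94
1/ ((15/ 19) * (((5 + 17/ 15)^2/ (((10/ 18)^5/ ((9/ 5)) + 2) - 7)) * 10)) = -12547505/ 749686104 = -0.02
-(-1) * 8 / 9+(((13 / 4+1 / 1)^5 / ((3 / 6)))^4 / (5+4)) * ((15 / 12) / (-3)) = -20321157033231265542241349 / 7421703487488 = -2738071800832.52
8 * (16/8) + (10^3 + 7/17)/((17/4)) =72652/289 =251.39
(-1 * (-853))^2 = 727609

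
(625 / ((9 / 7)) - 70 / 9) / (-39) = -1435 / 117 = -12.26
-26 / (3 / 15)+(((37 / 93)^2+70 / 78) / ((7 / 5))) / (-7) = -130.11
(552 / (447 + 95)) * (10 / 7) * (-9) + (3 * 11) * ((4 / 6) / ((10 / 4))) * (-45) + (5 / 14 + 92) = -1201701 / 3794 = -316.74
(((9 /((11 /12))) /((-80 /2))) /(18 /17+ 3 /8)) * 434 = -265608 /3575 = -74.30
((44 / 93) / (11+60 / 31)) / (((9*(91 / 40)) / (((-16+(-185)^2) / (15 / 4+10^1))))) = 23168 / 5213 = 4.44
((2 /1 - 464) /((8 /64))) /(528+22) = -168 /25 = -6.72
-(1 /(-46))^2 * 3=-3 /2116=-0.00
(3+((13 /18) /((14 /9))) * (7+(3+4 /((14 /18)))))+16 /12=3341 /294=11.36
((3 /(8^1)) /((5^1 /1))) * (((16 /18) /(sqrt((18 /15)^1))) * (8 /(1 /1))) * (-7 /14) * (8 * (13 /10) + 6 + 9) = -254 * sqrt(30) /225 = -6.18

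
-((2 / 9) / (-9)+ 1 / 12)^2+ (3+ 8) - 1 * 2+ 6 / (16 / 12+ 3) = 10.38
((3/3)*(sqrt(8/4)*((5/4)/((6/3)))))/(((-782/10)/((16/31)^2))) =-800*sqrt(2)/375751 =-0.00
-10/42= -5/21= -0.24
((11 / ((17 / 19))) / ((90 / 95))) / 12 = 3971 / 3672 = 1.08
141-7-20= 114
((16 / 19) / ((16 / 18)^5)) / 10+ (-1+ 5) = 1615529 / 389120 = 4.15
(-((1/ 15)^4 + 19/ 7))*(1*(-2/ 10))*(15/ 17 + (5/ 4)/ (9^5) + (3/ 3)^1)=1.02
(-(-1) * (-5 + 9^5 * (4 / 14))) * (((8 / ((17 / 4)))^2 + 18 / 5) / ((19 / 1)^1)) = 1218646286 / 192185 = 6341.01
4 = 4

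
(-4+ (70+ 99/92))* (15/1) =92565/92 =1006.14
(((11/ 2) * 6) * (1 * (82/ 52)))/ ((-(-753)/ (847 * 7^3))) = 131024971/ 6526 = 20077.38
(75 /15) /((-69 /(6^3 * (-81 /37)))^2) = 170061120 /724201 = 234.83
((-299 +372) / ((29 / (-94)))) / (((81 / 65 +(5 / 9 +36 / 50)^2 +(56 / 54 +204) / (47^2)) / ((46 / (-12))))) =305.81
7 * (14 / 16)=49 / 8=6.12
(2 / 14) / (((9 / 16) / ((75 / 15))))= 80 / 63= 1.27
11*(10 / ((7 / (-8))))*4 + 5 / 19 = -66845 / 133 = -502.59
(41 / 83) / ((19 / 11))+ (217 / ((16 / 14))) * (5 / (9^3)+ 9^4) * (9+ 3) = 5728718733074 / 383211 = 14949254.41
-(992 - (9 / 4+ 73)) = -3667 / 4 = -916.75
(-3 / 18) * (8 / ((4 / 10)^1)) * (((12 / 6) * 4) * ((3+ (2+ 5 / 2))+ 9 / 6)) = -240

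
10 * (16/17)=160/17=9.41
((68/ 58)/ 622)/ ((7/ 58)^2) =1972/ 15239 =0.13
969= 969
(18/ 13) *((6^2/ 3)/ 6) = 36/ 13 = 2.77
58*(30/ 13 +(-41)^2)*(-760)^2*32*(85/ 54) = 997013288704000/ 351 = 2840493700011.40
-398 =-398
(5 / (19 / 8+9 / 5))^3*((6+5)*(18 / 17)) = 1584000000 / 79176871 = 20.01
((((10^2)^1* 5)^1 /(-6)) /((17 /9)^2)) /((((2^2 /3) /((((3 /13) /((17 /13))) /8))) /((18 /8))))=-273375 /314432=-0.87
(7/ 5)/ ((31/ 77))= 539/ 155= 3.48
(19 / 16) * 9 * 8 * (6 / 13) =513 / 13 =39.46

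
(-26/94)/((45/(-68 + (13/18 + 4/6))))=15587/38070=0.41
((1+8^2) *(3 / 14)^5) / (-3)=-5265 / 537824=-0.01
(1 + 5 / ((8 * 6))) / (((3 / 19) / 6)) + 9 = 1223 / 24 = 50.96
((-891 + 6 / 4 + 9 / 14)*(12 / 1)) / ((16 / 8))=-37332 / 7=-5333.14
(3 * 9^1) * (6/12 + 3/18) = 18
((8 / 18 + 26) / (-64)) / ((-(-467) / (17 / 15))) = -2023 / 2017440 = -0.00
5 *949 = 4745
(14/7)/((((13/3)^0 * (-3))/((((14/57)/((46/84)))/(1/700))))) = -274400/1311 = -209.31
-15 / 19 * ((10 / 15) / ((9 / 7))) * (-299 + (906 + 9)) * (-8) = 344960 / 171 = 2017.31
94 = 94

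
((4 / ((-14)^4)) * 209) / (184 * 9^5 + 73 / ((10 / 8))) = 0.00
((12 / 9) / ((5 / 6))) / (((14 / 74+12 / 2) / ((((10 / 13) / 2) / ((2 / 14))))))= 2072 / 2977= 0.70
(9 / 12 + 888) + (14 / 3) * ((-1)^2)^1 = 10721 / 12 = 893.42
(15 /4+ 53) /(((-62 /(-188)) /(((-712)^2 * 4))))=10817171072 /31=348941002.32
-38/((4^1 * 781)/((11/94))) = -19/13348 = -0.00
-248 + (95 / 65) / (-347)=-1118747 / 4511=-248.00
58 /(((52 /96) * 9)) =464 /39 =11.90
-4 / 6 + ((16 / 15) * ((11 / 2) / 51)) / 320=-20389 / 30600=-0.67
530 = 530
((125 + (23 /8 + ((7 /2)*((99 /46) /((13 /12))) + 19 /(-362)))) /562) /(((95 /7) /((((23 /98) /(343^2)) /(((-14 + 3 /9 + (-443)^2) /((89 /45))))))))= 21197041 /59663915037900438720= 0.00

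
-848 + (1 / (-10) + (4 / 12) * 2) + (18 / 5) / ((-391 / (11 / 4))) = -994069 / 1173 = -847.46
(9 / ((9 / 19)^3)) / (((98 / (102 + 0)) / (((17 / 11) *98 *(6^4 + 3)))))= 1716629366 / 99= 17339690.57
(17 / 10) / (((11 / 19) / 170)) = 5491 / 11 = 499.18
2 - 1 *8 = -6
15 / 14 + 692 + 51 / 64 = 693.87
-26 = -26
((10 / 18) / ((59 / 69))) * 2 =230 / 177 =1.30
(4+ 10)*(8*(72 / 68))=2016 / 17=118.59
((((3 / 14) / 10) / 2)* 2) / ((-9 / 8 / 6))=-4 / 35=-0.11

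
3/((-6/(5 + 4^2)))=-21/2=-10.50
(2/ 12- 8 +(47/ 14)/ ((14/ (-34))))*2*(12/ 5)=-3760/ 49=-76.73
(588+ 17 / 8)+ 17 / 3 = 14299 / 24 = 595.79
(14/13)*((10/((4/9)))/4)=315/52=6.06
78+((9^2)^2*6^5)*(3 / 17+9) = 7958861742 / 17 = 468168337.76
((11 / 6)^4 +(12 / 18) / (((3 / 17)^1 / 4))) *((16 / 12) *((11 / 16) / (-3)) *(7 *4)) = -2635325 / 11664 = -225.94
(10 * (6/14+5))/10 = 38/7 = 5.43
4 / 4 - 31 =-30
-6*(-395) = 2370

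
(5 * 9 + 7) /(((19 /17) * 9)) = 884 /171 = 5.17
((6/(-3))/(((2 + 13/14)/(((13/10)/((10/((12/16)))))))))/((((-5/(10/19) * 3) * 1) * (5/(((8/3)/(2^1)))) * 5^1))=182/1460625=0.00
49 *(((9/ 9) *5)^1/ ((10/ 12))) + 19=313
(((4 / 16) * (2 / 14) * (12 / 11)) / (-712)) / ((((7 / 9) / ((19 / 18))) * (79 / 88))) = -57 / 689038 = -0.00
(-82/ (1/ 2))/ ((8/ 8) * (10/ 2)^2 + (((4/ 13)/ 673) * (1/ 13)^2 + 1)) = -121243642/ 19221555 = -6.31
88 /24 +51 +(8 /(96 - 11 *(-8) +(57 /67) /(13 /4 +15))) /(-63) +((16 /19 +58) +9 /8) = 247035640655 /2155011768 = 114.63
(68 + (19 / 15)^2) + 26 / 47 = 741917 / 10575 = 70.16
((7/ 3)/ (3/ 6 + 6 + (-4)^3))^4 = 38416/ 14166950625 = 0.00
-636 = -636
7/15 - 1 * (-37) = 562/15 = 37.47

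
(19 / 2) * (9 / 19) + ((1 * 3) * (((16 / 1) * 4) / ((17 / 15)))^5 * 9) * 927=40815926496473578713 / 2839714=14373252551656.11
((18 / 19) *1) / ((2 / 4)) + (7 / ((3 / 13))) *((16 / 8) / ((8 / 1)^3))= 29377 / 14592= 2.01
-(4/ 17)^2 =-16/ 289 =-0.06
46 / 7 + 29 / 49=351 / 49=7.16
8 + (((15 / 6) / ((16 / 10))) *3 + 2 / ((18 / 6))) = 13.35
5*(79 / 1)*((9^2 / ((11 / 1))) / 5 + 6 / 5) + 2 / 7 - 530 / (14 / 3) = 72568 / 77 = 942.44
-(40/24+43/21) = -26/7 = -3.71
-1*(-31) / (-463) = -31 / 463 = -0.07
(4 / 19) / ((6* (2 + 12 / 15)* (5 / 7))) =1 / 57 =0.02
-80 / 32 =-5 / 2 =-2.50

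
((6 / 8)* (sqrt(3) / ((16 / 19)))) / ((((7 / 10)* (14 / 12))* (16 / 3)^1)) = 2565* sqrt(3) / 12544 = 0.35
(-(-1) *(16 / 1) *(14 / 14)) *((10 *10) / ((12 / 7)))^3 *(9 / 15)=17150000 / 9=1905555.56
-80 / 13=-6.15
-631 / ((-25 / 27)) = 17037 / 25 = 681.48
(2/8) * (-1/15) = -1/60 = -0.02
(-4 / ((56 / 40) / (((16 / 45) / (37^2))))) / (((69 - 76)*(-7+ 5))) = -0.00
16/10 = 8/5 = 1.60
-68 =-68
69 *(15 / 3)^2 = 1725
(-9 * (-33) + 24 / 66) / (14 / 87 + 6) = 284577 / 5896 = 48.27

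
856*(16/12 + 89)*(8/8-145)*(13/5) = -144753024/5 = -28950604.80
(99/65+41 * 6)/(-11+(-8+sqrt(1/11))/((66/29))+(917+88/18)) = 96855651288/355054864031 - 277149114 * sqrt(11)/23078566162015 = 0.27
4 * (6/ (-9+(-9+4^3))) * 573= 6876/ 23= 298.96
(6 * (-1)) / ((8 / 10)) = -15 / 2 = -7.50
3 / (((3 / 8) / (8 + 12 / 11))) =72.73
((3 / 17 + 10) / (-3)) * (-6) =346 / 17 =20.35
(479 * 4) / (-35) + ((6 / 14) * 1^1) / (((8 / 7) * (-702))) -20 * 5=-10138787 / 65520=-154.74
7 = 7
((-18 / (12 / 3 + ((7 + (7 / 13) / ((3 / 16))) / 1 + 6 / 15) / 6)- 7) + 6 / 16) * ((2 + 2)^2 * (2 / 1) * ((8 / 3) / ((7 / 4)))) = -66902912 / 140343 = -476.71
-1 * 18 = -18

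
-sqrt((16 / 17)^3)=-64 * sqrt(17) / 289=-0.91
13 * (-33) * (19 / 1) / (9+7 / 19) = -154869 / 178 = -870.05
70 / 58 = 35 / 29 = 1.21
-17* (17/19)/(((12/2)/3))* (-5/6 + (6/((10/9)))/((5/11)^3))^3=-2773040753376879697/2003906250000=-1383817.61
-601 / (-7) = 601 / 7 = 85.86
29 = 29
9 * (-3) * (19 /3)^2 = -1083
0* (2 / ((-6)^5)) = 0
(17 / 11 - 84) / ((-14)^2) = -0.42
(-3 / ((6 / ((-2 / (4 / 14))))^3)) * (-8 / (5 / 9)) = -343 / 5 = -68.60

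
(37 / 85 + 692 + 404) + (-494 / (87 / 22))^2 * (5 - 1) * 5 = 201498228893 / 643365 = 313194.27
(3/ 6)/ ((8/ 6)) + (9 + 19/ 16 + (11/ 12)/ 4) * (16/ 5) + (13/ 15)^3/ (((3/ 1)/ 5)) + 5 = 644651/ 16200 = 39.79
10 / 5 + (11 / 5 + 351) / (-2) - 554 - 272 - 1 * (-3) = -4988 / 5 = -997.60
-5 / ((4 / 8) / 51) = -510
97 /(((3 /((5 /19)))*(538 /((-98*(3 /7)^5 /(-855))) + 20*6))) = 873 /33320699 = 0.00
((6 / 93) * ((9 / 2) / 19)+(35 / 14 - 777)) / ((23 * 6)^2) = -0.04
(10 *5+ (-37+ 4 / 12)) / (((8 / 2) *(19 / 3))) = 10 / 19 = 0.53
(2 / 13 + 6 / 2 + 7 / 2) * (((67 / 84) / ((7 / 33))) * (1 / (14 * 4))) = 127501 / 285376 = 0.45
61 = 61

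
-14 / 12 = -7 / 6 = -1.17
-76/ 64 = -19/ 16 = -1.19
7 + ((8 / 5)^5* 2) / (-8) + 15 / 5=23058 / 3125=7.38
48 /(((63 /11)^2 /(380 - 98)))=181984 /441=412.66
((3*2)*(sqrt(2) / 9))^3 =0.84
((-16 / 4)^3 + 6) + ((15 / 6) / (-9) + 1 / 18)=-524 / 9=-58.22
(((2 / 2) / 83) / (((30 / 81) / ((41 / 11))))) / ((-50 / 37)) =-0.09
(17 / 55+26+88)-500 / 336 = 521233 / 4620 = 112.82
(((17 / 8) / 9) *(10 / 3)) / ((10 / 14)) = 1.10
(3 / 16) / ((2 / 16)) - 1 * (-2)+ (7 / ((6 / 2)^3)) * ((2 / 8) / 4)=3.52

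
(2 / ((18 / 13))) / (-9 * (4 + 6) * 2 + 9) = -13 / 1539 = -0.01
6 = 6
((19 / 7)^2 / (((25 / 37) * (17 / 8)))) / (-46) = -0.11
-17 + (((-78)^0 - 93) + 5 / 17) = -1848 / 17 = -108.71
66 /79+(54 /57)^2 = 49422 /28519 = 1.73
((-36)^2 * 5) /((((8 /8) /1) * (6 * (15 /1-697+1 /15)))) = -16200 /10229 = -1.58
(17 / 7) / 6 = 17 / 42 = 0.40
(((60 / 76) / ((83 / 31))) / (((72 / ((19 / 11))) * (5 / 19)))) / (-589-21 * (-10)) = -589 / 8304648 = -0.00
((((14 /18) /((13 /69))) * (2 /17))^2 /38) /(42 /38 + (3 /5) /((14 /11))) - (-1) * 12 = 12.00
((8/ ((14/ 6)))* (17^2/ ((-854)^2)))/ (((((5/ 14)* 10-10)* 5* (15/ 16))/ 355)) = -656608/ 41024025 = -0.02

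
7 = 7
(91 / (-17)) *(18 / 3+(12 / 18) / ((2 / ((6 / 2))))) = -637 / 17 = -37.47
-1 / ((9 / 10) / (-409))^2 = -16728100 / 81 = -206519.75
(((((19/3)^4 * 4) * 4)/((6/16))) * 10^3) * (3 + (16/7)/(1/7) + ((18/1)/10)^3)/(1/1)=414224777216/243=1704628712.82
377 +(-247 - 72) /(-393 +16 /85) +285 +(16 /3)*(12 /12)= 66926123 /100167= 668.15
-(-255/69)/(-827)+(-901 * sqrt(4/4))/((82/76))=-651244483/779861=-835.08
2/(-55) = -2/55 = -0.04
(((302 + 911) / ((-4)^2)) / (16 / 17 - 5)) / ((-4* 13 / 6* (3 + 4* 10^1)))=20621 / 411424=0.05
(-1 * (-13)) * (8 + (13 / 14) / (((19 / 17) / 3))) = 36283 / 266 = 136.40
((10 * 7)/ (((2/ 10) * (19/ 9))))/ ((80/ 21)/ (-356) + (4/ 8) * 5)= 2354940/ 35359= 66.60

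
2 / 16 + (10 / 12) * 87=581 / 8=72.62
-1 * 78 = -78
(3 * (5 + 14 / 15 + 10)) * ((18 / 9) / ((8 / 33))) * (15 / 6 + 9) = 181401 / 40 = 4535.02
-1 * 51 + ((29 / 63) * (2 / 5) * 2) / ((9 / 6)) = -47963 / 945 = -50.75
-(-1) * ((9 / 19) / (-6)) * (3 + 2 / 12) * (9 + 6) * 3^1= -45 / 4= -11.25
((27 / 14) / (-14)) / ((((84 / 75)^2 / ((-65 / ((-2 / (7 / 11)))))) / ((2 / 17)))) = -1096875 / 4105024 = -0.27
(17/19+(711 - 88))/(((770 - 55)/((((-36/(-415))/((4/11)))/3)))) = 35562/512525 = 0.07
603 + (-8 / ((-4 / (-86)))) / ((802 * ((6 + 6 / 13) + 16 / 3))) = 55613013 / 92230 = 602.98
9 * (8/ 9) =8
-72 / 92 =-18 / 23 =-0.78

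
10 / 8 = 5 / 4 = 1.25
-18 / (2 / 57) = -513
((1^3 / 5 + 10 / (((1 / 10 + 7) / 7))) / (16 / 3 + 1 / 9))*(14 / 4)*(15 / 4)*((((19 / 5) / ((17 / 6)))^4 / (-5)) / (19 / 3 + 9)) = -1.02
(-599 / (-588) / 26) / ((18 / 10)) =2995 / 137592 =0.02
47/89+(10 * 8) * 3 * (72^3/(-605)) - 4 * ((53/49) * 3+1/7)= -78138129297/527681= -148078.35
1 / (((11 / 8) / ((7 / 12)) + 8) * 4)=7 / 290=0.02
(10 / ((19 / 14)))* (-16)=-2240 / 19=-117.89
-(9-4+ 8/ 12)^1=-17/ 3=-5.67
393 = 393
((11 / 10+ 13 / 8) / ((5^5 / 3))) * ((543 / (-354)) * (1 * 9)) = -532683 / 14750000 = -0.04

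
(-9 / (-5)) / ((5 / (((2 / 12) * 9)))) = 27 / 50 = 0.54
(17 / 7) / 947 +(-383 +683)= 1988717 / 6629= 300.00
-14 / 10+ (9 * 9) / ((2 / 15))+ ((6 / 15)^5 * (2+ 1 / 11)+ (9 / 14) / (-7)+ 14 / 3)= 3085924442 / 5053125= 610.70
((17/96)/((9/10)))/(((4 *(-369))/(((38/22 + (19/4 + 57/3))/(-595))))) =1121/196390656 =0.00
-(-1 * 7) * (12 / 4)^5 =1701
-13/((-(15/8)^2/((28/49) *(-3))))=-3328/525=-6.34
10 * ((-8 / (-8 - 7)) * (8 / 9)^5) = 524288 / 177147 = 2.96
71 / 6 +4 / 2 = 83 / 6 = 13.83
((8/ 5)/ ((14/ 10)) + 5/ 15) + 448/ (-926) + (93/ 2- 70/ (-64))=15116897/ 311136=48.59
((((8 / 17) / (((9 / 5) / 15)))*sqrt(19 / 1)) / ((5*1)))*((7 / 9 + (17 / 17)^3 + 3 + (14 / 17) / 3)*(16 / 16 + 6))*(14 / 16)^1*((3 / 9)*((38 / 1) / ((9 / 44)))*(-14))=-4433124080*sqrt(19) / 210681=-91719.42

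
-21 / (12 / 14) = -49 / 2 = -24.50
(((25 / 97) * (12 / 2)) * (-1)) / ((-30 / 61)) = 305 / 97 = 3.14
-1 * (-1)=1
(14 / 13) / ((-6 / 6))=-14 / 13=-1.08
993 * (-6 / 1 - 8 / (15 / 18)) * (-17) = 1316718 / 5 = 263343.60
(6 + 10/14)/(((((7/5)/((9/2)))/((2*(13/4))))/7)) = 27495/28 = 981.96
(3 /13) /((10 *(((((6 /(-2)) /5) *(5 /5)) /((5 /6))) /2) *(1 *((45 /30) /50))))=-2.14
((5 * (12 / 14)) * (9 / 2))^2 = 18225 / 49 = 371.94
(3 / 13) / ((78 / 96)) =48 / 169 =0.28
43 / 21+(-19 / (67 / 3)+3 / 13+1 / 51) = 150006 / 103649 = 1.45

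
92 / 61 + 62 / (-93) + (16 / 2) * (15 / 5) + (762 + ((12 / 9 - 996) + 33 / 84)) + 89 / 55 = -58002529 / 281820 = -205.81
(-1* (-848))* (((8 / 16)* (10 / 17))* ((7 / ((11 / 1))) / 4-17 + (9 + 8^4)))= 1019634.97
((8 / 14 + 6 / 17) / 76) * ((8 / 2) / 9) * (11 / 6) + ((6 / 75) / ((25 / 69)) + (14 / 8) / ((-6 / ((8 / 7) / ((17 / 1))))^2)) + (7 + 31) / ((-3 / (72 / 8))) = -73793391863 / 648624375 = -113.77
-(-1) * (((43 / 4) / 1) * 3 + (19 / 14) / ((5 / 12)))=4971 / 140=35.51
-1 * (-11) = 11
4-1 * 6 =-2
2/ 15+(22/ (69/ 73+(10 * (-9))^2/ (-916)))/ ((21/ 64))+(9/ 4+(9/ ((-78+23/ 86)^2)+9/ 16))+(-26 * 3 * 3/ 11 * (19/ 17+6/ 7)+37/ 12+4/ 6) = -289959476755781993/ 6619856370850800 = -43.80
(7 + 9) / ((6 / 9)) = 24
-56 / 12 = -14 / 3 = -4.67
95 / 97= 0.98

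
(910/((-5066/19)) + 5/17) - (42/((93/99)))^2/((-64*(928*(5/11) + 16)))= -81660038359/26795816704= -3.05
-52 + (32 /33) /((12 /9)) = -564 /11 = -51.27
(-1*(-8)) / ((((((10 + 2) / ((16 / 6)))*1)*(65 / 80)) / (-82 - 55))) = -35072 / 117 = -299.76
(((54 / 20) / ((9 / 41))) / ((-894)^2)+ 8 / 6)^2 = 1402014660489 / 788615041600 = 1.78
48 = 48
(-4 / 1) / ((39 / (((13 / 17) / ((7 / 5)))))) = -20 / 357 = -0.06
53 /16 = 3.31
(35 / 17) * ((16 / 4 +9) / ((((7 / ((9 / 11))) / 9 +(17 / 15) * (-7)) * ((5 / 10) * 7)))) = -26325 / 24038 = -1.10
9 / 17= 0.53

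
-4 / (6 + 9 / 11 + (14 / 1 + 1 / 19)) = -418 / 2181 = -0.19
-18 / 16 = -9 / 8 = -1.12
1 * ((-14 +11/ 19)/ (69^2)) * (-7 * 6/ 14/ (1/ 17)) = 1445/ 10051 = 0.14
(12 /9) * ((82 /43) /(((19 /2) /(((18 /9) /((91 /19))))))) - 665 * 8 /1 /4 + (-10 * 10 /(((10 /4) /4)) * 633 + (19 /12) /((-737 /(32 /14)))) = -887744163770 /8651643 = -102609.89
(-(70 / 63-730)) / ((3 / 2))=13120 / 27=485.93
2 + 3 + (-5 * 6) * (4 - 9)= 155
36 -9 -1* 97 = -70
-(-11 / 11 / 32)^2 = -1 / 1024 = -0.00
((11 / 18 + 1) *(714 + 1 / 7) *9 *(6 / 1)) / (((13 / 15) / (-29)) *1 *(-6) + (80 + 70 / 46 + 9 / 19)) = 27558262245 / 36449014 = 756.08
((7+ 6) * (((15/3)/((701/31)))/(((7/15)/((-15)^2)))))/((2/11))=74806875/9814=7622.47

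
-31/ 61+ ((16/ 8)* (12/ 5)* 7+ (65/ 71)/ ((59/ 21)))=42695902/ 1277645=33.42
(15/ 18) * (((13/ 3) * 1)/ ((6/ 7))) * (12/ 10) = 91/ 18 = 5.06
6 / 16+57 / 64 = 81 / 64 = 1.27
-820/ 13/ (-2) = 31.54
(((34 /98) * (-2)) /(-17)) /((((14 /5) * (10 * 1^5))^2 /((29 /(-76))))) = -29 /1459808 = -0.00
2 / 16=1 / 8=0.12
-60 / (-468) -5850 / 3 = -1949.87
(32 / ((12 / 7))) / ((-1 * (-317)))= 56 / 951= 0.06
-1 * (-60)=60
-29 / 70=-0.41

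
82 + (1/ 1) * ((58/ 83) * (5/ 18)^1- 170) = -65591/ 747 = -87.81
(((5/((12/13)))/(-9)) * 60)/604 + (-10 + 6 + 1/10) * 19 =-2015663/27180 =-74.16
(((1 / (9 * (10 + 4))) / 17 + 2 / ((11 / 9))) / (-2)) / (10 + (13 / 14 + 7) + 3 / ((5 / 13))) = -192835 / 6062166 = -0.03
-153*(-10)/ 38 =765/ 19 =40.26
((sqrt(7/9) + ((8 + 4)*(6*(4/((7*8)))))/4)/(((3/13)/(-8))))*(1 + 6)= -312 -728*sqrt(7)/9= -526.01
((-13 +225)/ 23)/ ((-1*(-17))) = 212/ 391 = 0.54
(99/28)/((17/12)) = 297/119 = 2.50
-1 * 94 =-94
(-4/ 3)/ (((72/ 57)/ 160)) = -1520/ 9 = -168.89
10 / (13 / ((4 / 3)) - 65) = -0.18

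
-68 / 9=-7.56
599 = 599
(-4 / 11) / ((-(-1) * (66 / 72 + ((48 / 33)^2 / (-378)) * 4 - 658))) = 33264 / 60109403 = 0.00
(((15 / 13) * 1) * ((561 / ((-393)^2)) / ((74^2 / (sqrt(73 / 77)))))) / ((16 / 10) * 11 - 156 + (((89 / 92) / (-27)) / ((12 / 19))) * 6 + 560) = 527850 * sqrt(5621) / 22371178164735491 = 0.00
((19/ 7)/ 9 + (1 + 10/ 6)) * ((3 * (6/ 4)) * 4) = 374/ 7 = 53.43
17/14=1.21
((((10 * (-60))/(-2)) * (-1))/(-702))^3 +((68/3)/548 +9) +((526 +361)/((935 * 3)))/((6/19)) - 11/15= 3851829291019/410317234470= 9.39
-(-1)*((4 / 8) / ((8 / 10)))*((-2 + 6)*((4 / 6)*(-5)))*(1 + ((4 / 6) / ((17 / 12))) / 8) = -8.82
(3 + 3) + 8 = 14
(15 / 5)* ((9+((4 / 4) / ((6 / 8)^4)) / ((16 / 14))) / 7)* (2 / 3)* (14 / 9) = 3812 / 729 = 5.23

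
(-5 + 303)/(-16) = -149/8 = -18.62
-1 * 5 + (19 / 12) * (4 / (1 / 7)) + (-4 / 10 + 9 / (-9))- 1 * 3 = 524 / 15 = 34.93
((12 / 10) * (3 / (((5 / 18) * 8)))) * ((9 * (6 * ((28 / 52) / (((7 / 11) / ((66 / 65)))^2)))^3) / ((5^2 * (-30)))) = -1921408721225838675072 / 177604652584912109375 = -10.82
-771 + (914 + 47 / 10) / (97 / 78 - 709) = -213173568 / 276025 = -772.30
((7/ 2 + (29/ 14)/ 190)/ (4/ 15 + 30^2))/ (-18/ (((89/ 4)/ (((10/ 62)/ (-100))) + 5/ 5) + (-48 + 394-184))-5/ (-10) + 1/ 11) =21881277/ 3322883704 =0.01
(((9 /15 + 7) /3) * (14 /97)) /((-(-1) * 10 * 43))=266 /312825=0.00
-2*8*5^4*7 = -70000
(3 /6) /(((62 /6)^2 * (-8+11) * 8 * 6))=1 /30752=0.00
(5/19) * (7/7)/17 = 5/323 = 0.02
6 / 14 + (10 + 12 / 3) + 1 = 108 / 7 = 15.43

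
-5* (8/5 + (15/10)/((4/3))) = -109/8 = -13.62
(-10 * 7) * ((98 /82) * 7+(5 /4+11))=-118335 /82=-1443.11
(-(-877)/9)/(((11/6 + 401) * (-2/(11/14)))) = -9647/101514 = -0.10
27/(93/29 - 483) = -87/1546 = -0.06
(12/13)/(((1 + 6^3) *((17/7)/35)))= 420/6851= 0.06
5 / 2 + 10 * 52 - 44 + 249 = 1455 / 2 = 727.50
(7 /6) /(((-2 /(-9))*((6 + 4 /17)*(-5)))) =-357 /2120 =-0.17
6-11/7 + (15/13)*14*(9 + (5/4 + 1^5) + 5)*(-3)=-10963/14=-783.07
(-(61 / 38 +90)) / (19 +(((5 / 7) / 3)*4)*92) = -73101 / 85082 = -0.86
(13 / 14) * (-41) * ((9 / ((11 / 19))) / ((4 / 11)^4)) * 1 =-121311333 / 3584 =-33848.03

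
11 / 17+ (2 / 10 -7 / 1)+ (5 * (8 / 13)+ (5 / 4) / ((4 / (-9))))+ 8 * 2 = 178771 / 17680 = 10.11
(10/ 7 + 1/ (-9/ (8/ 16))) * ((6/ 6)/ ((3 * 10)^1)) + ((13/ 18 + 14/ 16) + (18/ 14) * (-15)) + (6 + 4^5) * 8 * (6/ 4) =93308221/ 7560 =12342.36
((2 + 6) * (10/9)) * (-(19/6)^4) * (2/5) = -260642/729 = -357.53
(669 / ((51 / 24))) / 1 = 5352 / 17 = 314.82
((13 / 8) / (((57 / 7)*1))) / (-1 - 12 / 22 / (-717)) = -0.20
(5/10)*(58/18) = 29/18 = 1.61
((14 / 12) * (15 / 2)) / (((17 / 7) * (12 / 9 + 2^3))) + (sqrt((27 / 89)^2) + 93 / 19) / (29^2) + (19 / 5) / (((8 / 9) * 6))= 1068309057 / 967049080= 1.10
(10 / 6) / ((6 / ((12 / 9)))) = 10 / 27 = 0.37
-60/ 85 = -12/ 17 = -0.71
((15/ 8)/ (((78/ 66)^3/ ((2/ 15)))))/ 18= 1331/ 158184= 0.01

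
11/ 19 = 0.58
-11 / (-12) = 11 / 12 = 0.92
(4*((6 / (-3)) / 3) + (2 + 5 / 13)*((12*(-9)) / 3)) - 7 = -3725 / 39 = -95.51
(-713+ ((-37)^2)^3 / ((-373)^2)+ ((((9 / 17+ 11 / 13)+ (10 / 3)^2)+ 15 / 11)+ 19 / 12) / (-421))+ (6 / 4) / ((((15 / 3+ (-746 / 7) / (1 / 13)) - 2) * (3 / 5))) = 879417905865369795631 / 49605286251966588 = 17728.31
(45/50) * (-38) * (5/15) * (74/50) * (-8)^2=-134976/125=-1079.81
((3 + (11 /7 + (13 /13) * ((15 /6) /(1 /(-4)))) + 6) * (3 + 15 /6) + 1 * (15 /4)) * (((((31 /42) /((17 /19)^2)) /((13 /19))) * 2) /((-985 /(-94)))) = 1928757659 /1087989630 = 1.77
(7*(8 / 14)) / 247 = 4 / 247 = 0.02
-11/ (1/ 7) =-77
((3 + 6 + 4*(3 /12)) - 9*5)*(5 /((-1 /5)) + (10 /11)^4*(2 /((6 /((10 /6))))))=113547875 /131769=861.72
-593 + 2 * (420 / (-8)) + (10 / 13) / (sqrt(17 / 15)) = -697.28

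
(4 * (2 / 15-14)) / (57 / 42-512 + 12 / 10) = 11648 / 106983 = 0.11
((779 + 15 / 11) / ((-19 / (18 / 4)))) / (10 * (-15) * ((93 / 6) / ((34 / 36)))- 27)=72964 / 982509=0.07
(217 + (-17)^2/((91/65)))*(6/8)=2223/7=317.57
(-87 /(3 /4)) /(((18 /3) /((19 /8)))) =-551 /12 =-45.92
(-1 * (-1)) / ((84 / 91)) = 13 / 12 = 1.08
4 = 4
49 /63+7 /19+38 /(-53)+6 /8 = 42749 /36252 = 1.18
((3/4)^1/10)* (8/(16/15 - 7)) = -9/89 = -0.10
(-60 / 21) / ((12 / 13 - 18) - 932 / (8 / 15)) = 520 / 321153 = 0.00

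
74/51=1.45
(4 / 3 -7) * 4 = -68 / 3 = -22.67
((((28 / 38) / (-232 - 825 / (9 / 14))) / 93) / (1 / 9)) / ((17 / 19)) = -0.00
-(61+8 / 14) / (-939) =431 / 6573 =0.07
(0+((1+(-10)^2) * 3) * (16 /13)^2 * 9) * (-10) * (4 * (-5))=139622400 /169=826168.05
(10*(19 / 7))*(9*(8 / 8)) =1710 / 7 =244.29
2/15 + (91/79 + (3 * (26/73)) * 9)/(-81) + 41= 95761948/2335635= 41.00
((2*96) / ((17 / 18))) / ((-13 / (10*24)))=-829440 / 221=-3753.12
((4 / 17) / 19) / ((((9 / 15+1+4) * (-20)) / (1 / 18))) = -0.00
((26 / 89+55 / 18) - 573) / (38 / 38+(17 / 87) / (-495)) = -4366709655 / 7662544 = -569.88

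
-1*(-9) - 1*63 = -54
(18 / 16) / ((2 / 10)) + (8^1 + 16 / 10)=609 / 40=15.22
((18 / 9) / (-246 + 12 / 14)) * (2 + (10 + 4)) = -56 / 429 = -0.13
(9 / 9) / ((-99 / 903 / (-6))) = 602 / 11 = 54.73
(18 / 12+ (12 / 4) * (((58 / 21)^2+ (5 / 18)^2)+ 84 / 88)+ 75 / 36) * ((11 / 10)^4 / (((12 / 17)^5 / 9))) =2222.78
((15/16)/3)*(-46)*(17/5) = -391/8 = -48.88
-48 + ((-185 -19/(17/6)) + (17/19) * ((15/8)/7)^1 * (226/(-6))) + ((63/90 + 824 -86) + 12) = 45397883/90440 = 501.97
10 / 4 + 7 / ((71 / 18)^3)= 1871203 / 715822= 2.61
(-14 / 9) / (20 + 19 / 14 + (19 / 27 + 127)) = -588 / 56345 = -0.01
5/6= 0.83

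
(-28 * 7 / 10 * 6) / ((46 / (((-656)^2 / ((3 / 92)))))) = -168691712 / 5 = -33738342.40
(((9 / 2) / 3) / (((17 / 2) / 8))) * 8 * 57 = 643.76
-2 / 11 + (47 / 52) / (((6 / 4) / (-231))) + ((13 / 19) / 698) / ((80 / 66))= -10572670293 / 75858640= -139.37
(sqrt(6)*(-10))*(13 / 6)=-65*sqrt(6) / 3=-53.07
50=50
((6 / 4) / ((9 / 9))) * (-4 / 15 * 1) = -2 / 5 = -0.40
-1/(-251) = 1/251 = 0.00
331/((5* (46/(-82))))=-13571/115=-118.01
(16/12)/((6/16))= 32/9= 3.56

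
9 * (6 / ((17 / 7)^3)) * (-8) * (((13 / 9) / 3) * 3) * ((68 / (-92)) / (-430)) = -107016 / 1429105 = -0.07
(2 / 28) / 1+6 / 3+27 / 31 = 1277 / 434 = 2.94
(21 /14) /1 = 1.50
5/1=5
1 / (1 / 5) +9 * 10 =95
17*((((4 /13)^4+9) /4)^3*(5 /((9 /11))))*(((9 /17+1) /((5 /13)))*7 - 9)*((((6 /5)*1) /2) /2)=60001027760568064775 /8946464687032704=6706.67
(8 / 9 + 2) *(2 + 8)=260 / 9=28.89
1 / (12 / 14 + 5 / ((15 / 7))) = 21 / 67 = 0.31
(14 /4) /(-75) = -7 /150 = -0.05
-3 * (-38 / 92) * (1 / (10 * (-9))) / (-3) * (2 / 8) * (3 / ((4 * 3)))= 19 / 66240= 0.00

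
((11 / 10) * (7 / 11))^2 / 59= 49 / 5900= 0.01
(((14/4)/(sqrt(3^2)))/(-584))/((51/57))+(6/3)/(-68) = -1885/59568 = -0.03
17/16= 1.06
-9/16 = -0.56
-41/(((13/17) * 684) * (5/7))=-4879/44460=-0.11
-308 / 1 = -308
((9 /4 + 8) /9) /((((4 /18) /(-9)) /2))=-369 /4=-92.25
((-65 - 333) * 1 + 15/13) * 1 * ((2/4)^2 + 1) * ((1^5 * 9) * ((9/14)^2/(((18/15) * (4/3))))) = -13431825/11648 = -1153.14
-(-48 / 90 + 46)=-682 / 15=-45.47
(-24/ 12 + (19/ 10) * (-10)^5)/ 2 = -95001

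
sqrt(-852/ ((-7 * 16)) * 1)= sqrt(1491)/ 14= 2.76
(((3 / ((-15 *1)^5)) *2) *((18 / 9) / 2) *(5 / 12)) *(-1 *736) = 368 / 151875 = 0.00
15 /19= 0.79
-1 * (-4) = 4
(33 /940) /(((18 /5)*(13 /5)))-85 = -85.00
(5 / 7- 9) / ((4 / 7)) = -29 / 2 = -14.50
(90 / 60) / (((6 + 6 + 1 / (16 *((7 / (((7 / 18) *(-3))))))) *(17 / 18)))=2592 / 19567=0.13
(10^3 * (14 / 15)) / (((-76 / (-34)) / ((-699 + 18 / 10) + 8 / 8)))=-16569560 / 57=-290694.04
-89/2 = -44.50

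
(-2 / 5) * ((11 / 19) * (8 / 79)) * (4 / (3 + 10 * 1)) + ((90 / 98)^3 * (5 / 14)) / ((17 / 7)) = 41637006661 / 390266439290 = 0.11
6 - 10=-4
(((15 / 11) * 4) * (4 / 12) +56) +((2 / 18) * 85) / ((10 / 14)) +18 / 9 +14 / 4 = 15155 / 198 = 76.54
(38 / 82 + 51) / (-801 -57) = -1055 / 17589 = -0.06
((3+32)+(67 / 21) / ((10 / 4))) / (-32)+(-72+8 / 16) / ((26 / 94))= -872369 / 3360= -259.63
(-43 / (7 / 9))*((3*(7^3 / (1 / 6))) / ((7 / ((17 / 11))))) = -828954 / 11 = -75359.45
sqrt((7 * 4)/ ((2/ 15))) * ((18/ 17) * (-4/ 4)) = -15.34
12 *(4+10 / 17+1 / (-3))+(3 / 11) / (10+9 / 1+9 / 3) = 210107 / 4114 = 51.07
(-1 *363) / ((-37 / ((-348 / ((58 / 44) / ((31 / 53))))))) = -2970792 / 1961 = -1514.94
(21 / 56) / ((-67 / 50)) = -75 / 268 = -0.28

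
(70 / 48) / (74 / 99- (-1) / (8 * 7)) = 8085 / 4243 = 1.91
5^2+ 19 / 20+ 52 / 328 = 21409 / 820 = 26.11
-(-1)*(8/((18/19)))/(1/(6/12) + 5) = 76/63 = 1.21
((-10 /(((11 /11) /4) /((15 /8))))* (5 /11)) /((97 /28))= -10500 /1067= -9.84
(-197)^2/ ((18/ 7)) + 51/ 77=20918969/ 1386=15093.05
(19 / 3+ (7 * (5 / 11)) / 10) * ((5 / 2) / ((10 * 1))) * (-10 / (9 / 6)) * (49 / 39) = -107555 / 7722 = -13.93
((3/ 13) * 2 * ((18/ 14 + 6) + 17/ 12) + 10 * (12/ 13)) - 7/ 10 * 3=11.15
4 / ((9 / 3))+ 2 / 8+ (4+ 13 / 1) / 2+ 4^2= 313 / 12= 26.08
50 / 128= 25 / 64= 0.39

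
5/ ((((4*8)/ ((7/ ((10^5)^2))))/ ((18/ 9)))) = 7/ 32000000000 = 0.00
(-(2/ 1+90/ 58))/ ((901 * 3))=-103/ 78387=-0.00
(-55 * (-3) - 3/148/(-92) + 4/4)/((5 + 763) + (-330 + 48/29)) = 0.38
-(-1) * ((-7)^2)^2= 2401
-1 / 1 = -1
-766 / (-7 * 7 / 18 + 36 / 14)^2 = -12161016 / 361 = -33687.02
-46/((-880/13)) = 0.68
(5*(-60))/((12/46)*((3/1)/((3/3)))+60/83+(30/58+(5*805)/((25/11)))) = -4152075/24539078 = -0.17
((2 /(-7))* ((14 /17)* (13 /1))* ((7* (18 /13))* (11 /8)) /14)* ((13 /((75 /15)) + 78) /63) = -4433 /1190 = -3.73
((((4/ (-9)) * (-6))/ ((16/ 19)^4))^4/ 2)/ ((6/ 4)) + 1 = 264.57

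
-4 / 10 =-2 / 5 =-0.40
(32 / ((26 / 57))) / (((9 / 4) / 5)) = 6080 / 39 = 155.90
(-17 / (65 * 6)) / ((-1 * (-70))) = -17 / 27300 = -0.00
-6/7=-0.86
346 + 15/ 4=1399/ 4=349.75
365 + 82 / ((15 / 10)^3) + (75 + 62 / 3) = 484.96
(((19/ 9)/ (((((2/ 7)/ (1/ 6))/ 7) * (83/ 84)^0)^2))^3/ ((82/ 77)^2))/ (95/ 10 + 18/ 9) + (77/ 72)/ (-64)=562880966187074227/ 168321870913536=3344.08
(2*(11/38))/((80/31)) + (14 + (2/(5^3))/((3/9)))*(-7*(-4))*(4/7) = 8549709/38000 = 224.99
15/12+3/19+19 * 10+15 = 15687/76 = 206.41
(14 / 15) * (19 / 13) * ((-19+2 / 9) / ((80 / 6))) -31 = -29629 / 900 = -32.92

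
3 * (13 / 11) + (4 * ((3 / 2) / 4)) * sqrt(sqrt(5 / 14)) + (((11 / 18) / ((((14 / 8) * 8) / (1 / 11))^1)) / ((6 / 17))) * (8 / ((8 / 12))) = 3 * 14^(3 / 4) * 5^(1 / 4) / 28 + 5101 / 1386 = 4.84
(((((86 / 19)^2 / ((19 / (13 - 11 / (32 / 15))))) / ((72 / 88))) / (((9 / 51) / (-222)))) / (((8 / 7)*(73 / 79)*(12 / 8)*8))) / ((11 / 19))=-1772.49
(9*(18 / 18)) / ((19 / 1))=9 / 19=0.47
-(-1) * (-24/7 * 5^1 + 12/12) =-113/7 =-16.14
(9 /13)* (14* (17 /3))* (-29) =-20706 /13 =-1592.77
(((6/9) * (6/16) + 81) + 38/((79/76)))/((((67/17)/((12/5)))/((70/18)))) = 1476671/5293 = 278.99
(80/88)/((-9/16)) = -160/99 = -1.62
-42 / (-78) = 7 / 13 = 0.54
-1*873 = -873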